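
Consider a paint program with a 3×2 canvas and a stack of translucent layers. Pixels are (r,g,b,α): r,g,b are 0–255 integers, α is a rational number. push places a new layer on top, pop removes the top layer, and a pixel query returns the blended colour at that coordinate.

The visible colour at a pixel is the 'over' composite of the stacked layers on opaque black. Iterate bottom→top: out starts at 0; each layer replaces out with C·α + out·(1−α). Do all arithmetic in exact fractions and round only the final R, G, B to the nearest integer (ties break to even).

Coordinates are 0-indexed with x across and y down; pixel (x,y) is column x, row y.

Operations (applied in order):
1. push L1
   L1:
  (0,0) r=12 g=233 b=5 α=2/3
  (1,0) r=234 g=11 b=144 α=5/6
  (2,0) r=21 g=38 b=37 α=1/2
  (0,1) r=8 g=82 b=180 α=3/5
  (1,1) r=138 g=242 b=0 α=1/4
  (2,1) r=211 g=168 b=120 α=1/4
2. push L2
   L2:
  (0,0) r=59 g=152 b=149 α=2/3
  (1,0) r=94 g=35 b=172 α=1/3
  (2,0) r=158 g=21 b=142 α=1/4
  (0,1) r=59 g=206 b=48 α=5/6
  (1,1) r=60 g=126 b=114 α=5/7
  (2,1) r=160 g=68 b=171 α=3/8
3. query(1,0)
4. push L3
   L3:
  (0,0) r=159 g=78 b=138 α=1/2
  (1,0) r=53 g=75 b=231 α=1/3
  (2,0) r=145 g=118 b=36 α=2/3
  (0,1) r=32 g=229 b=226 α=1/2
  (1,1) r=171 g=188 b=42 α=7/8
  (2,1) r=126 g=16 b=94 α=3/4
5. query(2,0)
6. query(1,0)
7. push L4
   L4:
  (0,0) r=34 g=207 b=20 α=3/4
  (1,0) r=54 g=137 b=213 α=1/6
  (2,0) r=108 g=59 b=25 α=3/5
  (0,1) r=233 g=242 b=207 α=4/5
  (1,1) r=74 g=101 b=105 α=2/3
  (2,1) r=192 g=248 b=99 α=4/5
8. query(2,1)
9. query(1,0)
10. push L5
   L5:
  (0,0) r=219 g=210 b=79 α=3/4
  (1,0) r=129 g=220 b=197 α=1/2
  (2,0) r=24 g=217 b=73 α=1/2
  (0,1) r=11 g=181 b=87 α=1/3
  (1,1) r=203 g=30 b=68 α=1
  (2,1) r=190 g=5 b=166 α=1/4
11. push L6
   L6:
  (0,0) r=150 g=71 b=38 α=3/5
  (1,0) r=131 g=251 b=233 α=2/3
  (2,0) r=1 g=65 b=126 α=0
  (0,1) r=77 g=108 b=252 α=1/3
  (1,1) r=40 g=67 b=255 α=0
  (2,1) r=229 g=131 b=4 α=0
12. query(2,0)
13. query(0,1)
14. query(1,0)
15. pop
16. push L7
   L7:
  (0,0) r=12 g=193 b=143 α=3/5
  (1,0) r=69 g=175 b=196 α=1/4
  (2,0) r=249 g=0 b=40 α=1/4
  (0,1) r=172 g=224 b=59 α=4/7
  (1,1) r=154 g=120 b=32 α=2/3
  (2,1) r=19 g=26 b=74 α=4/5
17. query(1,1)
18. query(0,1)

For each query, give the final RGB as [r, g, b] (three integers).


(1,0) stack=L1,L2; from [0,0,0]:
L1 α=5/6: [195, 55/6, 120]
L2 α=1/3: [484/3, 160/9, 412/3]
→ [161, 18, 137]

(2,0) stack=L1,L2,L3; from [0,0,0]:
L1 α=1/2: [21/2, 19, 37/2]
L2 α=1/4: [379/8, 39/2, 395/8]
L3 α=2/3: [2699/24, 511/6, 971/24]
rounded: [112, 85, 40]

at x=1,y=0 over L1,L2,L3:
+L1 (α=5/6) → [195, 55/6, 120]
+L2 (α=1/3) → [484/3, 160/9, 412/3]
+L3 (α=1/3) → [1127/9, 995/27, 1517/9]
→ [125, 37, 169]

(2,1) stack=L1,L2,L3,L4; from [0,0,0]:
L1 α=1/4: [211/4, 42, 30]
L2 α=3/8: [2975/32, 207/4, 663/8]
L3 α=3/4: [15071/128, 399/16, 2919/32]
L4 α=4/5: [22675/128, 16271/80, 15591/160]
= [177, 203, 97]

(1,0) stack=L1,L2,L3,L4; from [0,0,0]:
+L1 (α=5/6) → [195, 55/6, 120]
+L2 (α=1/3) → [484/3, 160/9, 412/3]
+L3 (α=1/3) → [1127/9, 995/27, 1517/9]
+L4 (α=1/6) → [6121/54, 4337/81, 4751/27]
rounded: [113, 54, 176]

(2,0) stack=L1,L2,L3,L4,L5,L6; from [0,0,0]:
+L1 (α=1/2) → [21/2, 19, 37/2]
+L2 (α=1/4) → [379/8, 39/2, 395/8]
+L3 (α=2/3) → [2699/24, 511/6, 971/24]
+L4 (α=3/5) → [6587/60, 1042/15, 1871/60]
+L5 (α=1/2) → [8027/120, 4297/30, 6251/120]
+L6 (α=0) → [8027/120, 4297/30, 6251/120]
= [67, 143, 52]

query (0,1) [L1,L2,L3,L4,L5,L6] — begin 0,0,0
+L1 (α=3/5) → [24/5, 246/5, 108]
+L2 (α=5/6) → [1499/30, 2698/15, 58]
+L3 (α=1/2) → [2459/60, 6133/30, 142]
+L4 (α=4/5) → [58379/300, 35173/150, 194]
+L5 (α=1/3) → [60029/450, 48748/225, 475/3]
+L6 (α=1/3) → [77354/675, 121796/675, 1706/9]
= [115, 180, 190]

query (1,0) [L1,L2,L3,L4,L5,L6] — begin 0,0,0
+L1 (α=5/6) → [195, 55/6, 120]
+L2 (α=1/3) → [484/3, 160/9, 412/3]
+L3 (α=1/3) → [1127/9, 995/27, 1517/9]
+L4 (α=1/6) → [6121/54, 4337/81, 4751/27]
+L5 (α=1/2) → [13087/108, 22157/162, 5035/27]
+L6 (α=2/3) → [41383/324, 103481/486, 17617/81]
= [128, 213, 217]

(1,1) stack=L1,L2,L3,L4,L5,L7; from [0,0,0]:
L1 α=1/4: [69/2, 121/2, 0]
L2 α=5/7: [369/7, 751/7, 570/7]
L3 α=7/8: [2187/14, 9963/56, 657/14]
L4 α=2/3: [4259/42, 21275/168, 1199/14]
L5 α=1: [203, 30, 68]
L7 α=2/3: [511/3, 90, 44]
rounded: [170, 90, 44]

query (0,1) [L1,L2,L3,L4,L5,L7] — begin 0,0,0
L1 α=3/5: [24/5, 246/5, 108]
L2 α=5/6: [1499/30, 2698/15, 58]
L3 α=1/2: [2459/60, 6133/30, 142]
L4 α=4/5: [58379/300, 35173/150, 194]
L5 α=1/3: [60029/450, 48748/225, 475/3]
L7 α=4/7: [163229/1050, 16564/75, 711/7]
rounded: [155, 221, 102]


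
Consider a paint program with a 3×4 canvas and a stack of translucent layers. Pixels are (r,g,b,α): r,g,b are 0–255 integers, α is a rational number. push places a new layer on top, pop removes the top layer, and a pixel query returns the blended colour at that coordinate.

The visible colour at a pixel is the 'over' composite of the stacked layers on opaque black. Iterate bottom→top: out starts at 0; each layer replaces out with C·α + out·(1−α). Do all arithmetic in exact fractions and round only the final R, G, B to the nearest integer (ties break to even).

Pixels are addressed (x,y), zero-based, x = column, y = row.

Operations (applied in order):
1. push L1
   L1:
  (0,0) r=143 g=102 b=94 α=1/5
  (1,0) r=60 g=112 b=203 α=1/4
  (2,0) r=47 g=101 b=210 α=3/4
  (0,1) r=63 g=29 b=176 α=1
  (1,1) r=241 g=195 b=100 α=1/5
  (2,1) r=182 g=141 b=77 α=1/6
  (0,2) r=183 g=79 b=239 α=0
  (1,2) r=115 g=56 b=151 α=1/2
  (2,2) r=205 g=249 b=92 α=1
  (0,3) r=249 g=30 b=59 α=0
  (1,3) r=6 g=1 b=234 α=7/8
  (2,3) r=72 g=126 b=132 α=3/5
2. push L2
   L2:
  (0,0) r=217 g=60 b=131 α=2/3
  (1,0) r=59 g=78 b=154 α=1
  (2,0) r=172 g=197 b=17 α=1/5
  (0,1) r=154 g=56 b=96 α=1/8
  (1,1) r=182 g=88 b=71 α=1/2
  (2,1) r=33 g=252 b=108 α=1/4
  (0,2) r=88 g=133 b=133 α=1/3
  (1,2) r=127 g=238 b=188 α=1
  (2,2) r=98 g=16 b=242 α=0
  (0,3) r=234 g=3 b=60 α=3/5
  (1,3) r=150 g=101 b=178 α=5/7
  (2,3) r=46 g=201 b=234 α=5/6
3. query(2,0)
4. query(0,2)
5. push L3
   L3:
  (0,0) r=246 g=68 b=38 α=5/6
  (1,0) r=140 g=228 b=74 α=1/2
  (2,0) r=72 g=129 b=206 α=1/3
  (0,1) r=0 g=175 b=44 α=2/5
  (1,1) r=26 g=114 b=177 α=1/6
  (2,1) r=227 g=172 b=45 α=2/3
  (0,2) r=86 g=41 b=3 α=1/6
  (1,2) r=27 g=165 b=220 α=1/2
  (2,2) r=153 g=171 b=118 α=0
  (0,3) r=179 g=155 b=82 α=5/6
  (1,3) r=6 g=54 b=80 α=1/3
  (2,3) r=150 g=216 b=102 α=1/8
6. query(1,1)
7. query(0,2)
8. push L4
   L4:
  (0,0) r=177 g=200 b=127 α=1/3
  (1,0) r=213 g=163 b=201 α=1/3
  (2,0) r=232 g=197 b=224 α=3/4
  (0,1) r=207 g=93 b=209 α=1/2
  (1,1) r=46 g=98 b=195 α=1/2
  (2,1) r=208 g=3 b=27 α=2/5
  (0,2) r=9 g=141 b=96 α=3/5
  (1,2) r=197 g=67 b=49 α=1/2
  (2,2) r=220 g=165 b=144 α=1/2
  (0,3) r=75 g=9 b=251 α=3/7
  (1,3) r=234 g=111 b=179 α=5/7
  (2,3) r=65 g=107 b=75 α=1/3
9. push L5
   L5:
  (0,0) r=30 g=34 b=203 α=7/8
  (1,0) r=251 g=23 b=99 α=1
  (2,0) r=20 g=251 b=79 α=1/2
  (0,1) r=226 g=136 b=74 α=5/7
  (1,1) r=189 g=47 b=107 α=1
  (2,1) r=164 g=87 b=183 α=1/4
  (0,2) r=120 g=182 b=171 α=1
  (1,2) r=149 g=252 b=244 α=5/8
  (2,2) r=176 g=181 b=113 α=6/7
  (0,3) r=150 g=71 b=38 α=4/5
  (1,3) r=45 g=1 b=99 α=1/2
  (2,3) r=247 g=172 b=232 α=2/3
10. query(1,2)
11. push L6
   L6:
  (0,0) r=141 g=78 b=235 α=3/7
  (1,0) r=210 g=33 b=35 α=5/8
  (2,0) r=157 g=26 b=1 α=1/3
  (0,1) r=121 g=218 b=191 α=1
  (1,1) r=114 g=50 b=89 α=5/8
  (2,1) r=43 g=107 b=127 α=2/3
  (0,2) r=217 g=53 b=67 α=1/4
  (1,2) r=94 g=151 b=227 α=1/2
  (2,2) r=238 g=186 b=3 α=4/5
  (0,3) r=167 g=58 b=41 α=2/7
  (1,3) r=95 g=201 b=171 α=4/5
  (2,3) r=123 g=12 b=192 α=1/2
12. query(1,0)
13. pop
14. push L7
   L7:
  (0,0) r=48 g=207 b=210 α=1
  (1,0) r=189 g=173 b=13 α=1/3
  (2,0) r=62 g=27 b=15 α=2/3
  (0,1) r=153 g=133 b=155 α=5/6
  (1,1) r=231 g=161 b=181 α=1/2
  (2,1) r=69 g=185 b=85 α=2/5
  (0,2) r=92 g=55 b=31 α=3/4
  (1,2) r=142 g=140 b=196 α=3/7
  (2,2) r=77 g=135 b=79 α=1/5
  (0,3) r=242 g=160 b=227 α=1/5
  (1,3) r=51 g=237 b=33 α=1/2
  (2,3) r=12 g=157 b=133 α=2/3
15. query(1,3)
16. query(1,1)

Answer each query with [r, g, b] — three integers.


at x=2,y=0 over L1,L2:
+L1 (α=3/4) → [141/4, 303/4, 315/2]
+L2 (α=1/5) → [313/5, 100, 647/5]
= [63, 100, 129]

(0,2) stack=L1,L2; from [0,0,0]:
after L1 α=0: [0, 0, 0]
after L2 α=1/3: [88/3, 133/3, 133/3]
→ [29, 44, 44]

at x=1,y=1 over L1,L2,L3:
after L1 α=1/5: [241/5, 39, 20]
after L2 α=1/2: [1151/10, 127/2, 91/2]
after L3 α=1/6: [401/4, 863/12, 809/12]
→ [100, 72, 67]

at x=0,y=2 over L1,L2,L3:
+L1 (α=0) → [0, 0, 0]
+L2 (α=1/3) → [88/3, 133/3, 133/3]
+L3 (α=1/6) → [349/9, 394/9, 337/9]
rounded: [39, 44, 37]

query (1,2) [L1,L2,L3,L4,L5] — begin 0,0,0
+L1 (α=1/2) → [115/2, 28, 151/2]
+L2 (α=1) → [127, 238, 188]
+L3 (α=1/2) → [77, 403/2, 204]
+L4 (α=1/2) → [137, 537/4, 253/2]
+L5 (α=5/8) → [289/2, 6651/32, 3199/16]
= [144, 208, 200]

at x=1,y=0 over L1,L2,L3,L4,L5,L6:
L1 α=1/4: [15, 28, 203/4]
L2 α=1: [59, 78, 154]
L3 α=1/2: [199/2, 153, 114]
L4 α=1/3: [412/3, 469/3, 143]
L5 α=1: [251, 23, 99]
L6 α=5/8: [1803/8, 117/4, 59]
→ [225, 29, 59]

query (1,3) [L1,L2,L3,L4,L5,L7] — begin 0,0,0
+L1 (α=7/8) → [21/4, 7/8, 819/4]
+L2 (α=5/7) → [1521/14, 2027/28, 2599/14]
+L3 (α=1/3) → [521/7, 2783/42, 1053/7]
+L4 (α=5/7) → [9232/49, 14438/147, 8371/49]
+L5 (α=1/2) → [11437/98, 14585/294, 6611/49]
+L7 (α=1/2) → [16435/196, 84263/588, 4114/49]
rounded: [84, 143, 84]

(1,1) stack=L1,L2,L3,L4,L5,L7; from [0,0,0]:
L1 α=1/5: [241/5, 39, 20]
L2 α=1/2: [1151/10, 127/2, 91/2]
L3 α=1/6: [401/4, 863/12, 809/12]
L4 α=1/2: [585/8, 2039/24, 3149/24]
L5 α=1: [189, 47, 107]
L7 α=1/2: [210, 104, 144]
rounded: [210, 104, 144]


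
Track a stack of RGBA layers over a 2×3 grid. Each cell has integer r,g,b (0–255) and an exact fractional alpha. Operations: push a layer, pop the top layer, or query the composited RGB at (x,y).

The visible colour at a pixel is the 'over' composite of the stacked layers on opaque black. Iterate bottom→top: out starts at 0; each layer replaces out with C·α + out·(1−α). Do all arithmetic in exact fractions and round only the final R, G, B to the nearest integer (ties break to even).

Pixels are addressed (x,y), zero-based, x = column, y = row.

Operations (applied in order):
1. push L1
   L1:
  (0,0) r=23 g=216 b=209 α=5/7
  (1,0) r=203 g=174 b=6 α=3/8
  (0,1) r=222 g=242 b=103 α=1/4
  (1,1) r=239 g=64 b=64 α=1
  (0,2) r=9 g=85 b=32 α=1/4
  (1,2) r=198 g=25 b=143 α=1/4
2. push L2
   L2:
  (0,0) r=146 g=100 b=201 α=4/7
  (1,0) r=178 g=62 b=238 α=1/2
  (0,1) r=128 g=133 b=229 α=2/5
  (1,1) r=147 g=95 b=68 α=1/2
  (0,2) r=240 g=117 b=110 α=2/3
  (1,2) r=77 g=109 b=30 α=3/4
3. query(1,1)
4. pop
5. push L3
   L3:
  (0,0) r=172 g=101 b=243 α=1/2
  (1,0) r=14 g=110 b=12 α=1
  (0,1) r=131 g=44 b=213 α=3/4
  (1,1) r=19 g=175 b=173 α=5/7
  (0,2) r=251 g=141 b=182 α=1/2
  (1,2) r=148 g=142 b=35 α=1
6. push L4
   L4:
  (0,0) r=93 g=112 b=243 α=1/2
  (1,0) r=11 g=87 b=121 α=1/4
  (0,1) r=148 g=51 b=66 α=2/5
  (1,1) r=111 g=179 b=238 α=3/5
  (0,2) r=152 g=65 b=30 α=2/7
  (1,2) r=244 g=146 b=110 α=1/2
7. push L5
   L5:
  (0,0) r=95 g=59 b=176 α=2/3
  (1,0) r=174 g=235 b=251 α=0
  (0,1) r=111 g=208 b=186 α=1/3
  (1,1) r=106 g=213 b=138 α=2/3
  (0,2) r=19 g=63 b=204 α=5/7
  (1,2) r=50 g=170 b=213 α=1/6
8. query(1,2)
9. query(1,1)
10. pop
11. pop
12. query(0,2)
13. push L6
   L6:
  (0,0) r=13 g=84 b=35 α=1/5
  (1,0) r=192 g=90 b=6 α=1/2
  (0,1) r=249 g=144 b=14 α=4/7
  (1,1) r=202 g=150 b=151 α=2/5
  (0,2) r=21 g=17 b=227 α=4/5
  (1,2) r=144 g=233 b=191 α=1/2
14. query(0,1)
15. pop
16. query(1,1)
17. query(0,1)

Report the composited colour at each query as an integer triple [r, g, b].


at x=1,y=1 over L1,L2:
after L1 α=1: [239, 64, 64]
after L2 α=1/2: [193, 159/2, 66]
→ [193, 80, 66]

(1,2) stack=L1,L3,L4,L5; from [0,0,0]:
+L1 (α=1/4) → [99/2, 25/4, 143/4]
+L3 (α=1) → [148, 142, 35]
+L4 (α=1/2) → [196, 144, 145/2]
+L5 (α=1/6) → [515/3, 445/3, 1151/12]
rounded: [172, 148, 96]

at x=1,y=1 over L1,L3,L4,L5:
L1 α=1: [239, 64, 64]
L3 α=5/7: [573/7, 1003/7, 993/7]
L4 α=3/5: [3477/35, 1153/7, 6984/35]
L5 α=2/3: [10897/105, 4135/21, 5548/35]
= [104, 197, 159]

query (0,2) [L1,L3] — begin 0,0,0
L1 α=1/4: [9/4, 85/4, 8]
L3 α=1/2: [1013/8, 649/8, 95]
→ [127, 81, 95]

(0,1) stack=L1,L3,L6; from [0,0,0]:
L1 α=1/4: [111/2, 121/2, 103/4]
L3 α=3/4: [897/8, 385/8, 2659/16]
L6 α=4/7: [10659/56, 5763/56, 8873/112]
= [190, 103, 79]

(1,1) stack=L1,L3; from [0,0,0]:
after L1 α=1: [239, 64, 64]
after L3 α=5/7: [573/7, 1003/7, 993/7]
rounded: [82, 143, 142]

(0,1) stack=L1,L3; from [0,0,0]:
after L1 α=1/4: [111/2, 121/2, 103/4]
after L3 α=3/4: [897/8, 385/8, 2659/16]
= [112, 48, 166]


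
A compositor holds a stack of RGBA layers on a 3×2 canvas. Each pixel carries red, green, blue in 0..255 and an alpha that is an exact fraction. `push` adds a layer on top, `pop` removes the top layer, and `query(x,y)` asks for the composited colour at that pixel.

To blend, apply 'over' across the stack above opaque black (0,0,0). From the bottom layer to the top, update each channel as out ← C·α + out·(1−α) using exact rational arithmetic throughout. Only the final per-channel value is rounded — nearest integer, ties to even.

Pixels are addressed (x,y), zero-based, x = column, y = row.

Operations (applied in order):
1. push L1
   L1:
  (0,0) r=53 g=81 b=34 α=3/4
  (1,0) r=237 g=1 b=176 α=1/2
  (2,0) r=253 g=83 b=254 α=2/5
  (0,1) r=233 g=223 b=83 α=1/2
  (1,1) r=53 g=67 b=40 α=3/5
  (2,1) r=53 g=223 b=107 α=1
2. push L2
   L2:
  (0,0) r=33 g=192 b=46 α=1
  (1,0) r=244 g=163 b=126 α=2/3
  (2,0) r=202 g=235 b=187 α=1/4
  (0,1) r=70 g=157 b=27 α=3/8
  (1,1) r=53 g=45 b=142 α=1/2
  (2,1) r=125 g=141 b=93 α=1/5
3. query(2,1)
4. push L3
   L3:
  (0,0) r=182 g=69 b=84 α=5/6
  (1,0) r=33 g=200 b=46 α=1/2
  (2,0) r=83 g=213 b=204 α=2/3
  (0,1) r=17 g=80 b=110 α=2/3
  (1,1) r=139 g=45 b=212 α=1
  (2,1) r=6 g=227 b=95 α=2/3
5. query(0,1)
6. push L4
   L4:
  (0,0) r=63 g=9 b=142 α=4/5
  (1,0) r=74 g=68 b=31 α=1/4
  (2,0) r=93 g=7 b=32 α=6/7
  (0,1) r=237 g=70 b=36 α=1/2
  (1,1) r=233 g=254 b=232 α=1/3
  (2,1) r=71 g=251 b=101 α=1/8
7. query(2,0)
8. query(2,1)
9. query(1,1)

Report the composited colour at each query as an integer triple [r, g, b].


(2,1) stack=L1,L2; from [0,0,0]:
L1 α=1: [53, 223, 107]
L2 α=1/5: [337/5, 1033/5, 521/5]
→ [67, 207, 104]

(0,1) stack=L1,L2,L3; from [0,0,0]:
L1 α=1/2: [233/2, 223/2, 83/2]
L2 α=3/8: [1585/16, 2057/16, 577/16]
L3 α=2/3: [2129/48, 1539/16, 4097/48]
= [44, 96, 85]

(2,0) stack=L1,L2,L3,L4; from [0,0,0]:
L1 α=2/5: [506/5, 166/5, 508/5]
L2 α=1/4: [632/5, 1673/20, 2459/20]
L3 α=2/3: [1462/15, 10193/60, 10619/60]
L4 α=6/7: [9832/105, 12713/420, 22139/420]
rounded: [94, 30, 53]

at x=2,y=1 over L1,L2,L3,L4:
L1 α=1: [53, 223, 107]
L2 α=1/5: [337/5, 1033/5, 521/5]
L3 α=2/3: [397/15, 1101/5, 1471/15]
L4 α=1/8: [961/30, 4481/20, 2953/30]
= [32, 224, 98]

query (1,1) [L1,L2,L3,L4] — begin 0,0,0
after L1 α=3/5: [159/5, 201/5, 24]
after L2 α=1/2: [212/5, 213/5, 83]
after L3 α=1: [139, 45, 212]
after L4 α=1/3: [511/3, 344/3, 656/3]
rounded: [170, 115, 219]


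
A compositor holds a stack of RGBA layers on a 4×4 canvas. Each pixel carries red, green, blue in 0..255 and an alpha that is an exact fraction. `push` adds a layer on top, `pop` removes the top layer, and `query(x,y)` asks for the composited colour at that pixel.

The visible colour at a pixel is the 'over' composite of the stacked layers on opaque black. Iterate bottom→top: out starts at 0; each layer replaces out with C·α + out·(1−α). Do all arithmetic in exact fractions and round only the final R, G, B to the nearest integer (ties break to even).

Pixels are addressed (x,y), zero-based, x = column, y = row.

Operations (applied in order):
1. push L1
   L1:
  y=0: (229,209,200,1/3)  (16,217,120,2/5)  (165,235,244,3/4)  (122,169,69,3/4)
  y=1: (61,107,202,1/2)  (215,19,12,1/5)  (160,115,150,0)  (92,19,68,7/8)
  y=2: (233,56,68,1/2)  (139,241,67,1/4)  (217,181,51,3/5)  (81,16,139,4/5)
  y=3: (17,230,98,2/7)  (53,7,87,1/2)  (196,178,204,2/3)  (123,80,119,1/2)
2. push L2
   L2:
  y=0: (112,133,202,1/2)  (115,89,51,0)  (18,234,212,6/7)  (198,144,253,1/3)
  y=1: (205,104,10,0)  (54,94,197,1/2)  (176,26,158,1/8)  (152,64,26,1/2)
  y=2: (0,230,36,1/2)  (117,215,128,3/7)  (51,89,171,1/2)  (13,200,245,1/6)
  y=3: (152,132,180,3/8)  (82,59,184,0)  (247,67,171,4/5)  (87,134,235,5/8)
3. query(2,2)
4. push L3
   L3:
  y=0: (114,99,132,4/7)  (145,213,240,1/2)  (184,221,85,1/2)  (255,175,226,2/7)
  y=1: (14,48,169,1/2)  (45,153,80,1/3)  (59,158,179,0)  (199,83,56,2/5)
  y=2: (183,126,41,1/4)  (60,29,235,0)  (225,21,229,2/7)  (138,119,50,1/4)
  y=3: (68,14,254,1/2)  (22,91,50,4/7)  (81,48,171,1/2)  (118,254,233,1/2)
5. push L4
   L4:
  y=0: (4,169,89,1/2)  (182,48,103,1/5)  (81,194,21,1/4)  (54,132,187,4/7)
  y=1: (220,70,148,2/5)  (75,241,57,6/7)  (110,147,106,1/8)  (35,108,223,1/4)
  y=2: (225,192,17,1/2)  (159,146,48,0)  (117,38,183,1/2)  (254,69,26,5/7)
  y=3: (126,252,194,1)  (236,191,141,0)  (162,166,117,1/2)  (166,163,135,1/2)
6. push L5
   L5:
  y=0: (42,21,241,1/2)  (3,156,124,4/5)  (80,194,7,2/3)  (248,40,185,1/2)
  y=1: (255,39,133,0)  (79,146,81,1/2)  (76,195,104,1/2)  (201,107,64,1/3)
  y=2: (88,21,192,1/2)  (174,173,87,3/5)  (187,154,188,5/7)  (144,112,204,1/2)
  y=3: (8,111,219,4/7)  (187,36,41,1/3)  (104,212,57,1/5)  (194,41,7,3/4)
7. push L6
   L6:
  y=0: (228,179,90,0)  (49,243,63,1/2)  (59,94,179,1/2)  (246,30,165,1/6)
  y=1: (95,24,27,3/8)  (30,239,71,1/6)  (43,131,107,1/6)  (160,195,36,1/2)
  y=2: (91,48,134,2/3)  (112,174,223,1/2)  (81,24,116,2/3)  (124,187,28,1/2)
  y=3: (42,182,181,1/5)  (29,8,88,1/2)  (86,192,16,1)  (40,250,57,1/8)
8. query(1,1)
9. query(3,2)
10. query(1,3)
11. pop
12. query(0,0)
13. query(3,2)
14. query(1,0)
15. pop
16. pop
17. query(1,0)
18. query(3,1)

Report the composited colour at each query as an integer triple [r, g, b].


query (2,2) [L1,L2] — begin 0,0,0
after L1 α=3/5: [651/5, 543/5, 153/5]
after L2 α=1/2: [453/5, 494/5, 504/5]
rounded: [91, 99, 101]

(1,1) stack=L1,L2,L3,L4,L5,L6; from [0,0,0]:
L1 α=1/5: [43, 19/5, 12/5]
L2 α=1/2: [97/2, 489/10, 997/10]
L3 α=1/3: [142/3, 418/5, 1397/15]
L4 α=6/7: [1492/21, 7648/35, 6527/105]
L5 α=1/2: [3151/42, 6379/35, 7516/105]
L6 α=1/6: [17015/252, 1342/7, 9007/126]
rounded: [68, 192, 71]

(3,2) stack=L1,L2,L3,L4,L5,L6; from [0,0,0]:
after L1 α=4/5: [324/5, 64/5, 556/5]
after L2 α=1/6: [337/6, 44, 267/2]
after L3 α=1/4: [613/8, 251/4, 901/8]
after L4 α=5/7: [5693/28, 941/14, 203/4]
after L5 α=1/2: [9725/56, 2509/28, 1019/8]
after L6 α=1/2: [16669/112, 7745/56, 1243/16]
→ [149, 138, 78]

(1,3) stack=L1,L2,L3,L4,L5,L6; from [0,0,0]:
L1 α=1/2: [53/2, 7/2, 87/2]
L2 α=0: [53/2, 7/2, 87/2]
L3 α=4/7: [335/14, 107/2, 661/14]
L4 α=0: [335/14, 107/2, 661/14]
L5 α=1/3: [548/7, 143/3, 316/7]
L6 α=1/2: [751/14, 167/6, 466/7]
= [54, 28, 67]

at x=0,y=0 over L1,L2,L3,L4,L5:
after L1 α=1/3: [229/3, 209/3, 200/3]
after L2 α=1/2: [565/6, 304/3, 403/3]
after L3 α=4/7: [211/2, 100, 133]
after L4 α=1/2: [219/4, 269/2, 111]
after L5 α=1/2: [387/8, 311/4, 176]
= [48, 78, 176]

at x=3,y=2 over L1,L2,L3,L4,L5:
+L1 (α=4/5) → [324/5, 64/5, 556/5]
+L2 (α=1/6) → [337/6, 44, 267/2]
+L3 (α=1/4) → [613/8, 251/4, 901/8]
+L4 (α=5/7) → [5693/28, 941/14, 203/4]
+L5 (α=1/2) → [9725/56, 2509/28, 1019/8]
= [174, 90, 127]

query (1,0) [L1,L2,L3,L4,L5] — begin 0,0,0
+L1 (α=2/5) → [32/5, 434/5, 48]
+L2 (α=0) → [32/5, 434/5, 48]
+L3 (α=1/2) → [757/10, 1499/10, 144]
+L4 (α=1/5) → [2424/25, 3238/25, 679/5]
+L5 (α=4/5) → [2724/125, 18838/125, 3159/25]
rounded: [22, 151, 126]

query (1,0) [L1,L2,L3] — begin 0,0,0
after L1 α=2/5: [32/5, 434/5, 48]
after L2 α=0: [32/5, 434/5, 48]
after L3 α=1/2: [757/10, 1499/10, 144]
rounded: [76, 150, 144]

at x=3,y=1 over L1,L2,L3:
+L1 (α=7/8) → [161/2, 133/8, 119/2]
+L2 (α=1/2) → [465/4, 645/16, 171/4]
+L3 (α=2/5) → [2987/20, 4591/80, 961/20]
= [149, 57, 48]


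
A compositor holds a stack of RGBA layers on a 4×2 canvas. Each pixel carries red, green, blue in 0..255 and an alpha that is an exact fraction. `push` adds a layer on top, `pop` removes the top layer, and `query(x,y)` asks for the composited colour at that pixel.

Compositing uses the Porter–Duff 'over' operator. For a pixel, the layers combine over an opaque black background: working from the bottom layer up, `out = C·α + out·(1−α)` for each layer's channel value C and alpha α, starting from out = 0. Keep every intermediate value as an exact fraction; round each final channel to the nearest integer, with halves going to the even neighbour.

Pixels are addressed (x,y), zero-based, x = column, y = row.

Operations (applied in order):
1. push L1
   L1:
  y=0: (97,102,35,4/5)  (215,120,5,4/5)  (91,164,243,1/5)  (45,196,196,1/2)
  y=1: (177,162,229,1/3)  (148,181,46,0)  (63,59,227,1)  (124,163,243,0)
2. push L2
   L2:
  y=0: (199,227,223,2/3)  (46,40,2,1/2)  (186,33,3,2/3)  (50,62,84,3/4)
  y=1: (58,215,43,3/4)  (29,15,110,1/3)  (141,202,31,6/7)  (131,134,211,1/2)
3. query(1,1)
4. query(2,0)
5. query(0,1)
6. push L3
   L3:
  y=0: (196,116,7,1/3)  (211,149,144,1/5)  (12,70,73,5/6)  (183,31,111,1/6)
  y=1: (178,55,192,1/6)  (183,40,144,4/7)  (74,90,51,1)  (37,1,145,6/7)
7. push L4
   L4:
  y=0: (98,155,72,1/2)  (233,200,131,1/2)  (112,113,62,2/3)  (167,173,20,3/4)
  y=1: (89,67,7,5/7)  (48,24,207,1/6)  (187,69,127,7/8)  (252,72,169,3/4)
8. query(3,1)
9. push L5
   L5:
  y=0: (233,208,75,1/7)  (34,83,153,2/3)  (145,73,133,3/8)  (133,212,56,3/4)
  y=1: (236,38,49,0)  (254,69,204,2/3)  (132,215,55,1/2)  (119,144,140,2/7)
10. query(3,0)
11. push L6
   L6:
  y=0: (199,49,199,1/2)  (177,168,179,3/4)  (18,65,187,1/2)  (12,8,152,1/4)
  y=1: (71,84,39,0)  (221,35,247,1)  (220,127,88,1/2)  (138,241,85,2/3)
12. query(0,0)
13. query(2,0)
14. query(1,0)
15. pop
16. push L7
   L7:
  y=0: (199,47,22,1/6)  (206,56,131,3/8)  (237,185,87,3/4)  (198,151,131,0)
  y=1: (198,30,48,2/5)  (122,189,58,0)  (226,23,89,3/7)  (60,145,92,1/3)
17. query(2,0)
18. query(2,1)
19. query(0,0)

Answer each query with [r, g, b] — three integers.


(1,1) stack=L1,L2; from [0,0,0]:
L1 α=0: [0, 0, 0]
L2 α=1/3: [29/3, 5, 110/3]
rounded: [10, 5, 37]

at x=2,y=0 over L1,L2:
L1 α=1/5: [91/5, 164/5, 243/5]
L2 α=2/3: [1951/15, 494/15, 91/5]
rounded: [130, 33, 18]

at x=0,y=1 over L1,L2:
+L1 (α=1/3) → [59, 54, 229/3]
+L2 (α=3/4) → [233/4, 699/4, 154/3]
= [58, 175, 51]

at x=3,y=1 over L1,L2,L3,L4:
after L1 α=0: [0, 0, 0]
after L2 α=1/2: [131/2, 67, 211/2]
after L3 α=6/7: [575/14, 73/7, 1951/14]
after L4 α=3/4: [11159/56, 1585/28, 9049/56]
= [199, 57, 162]

(3,0) stack=L1,L2,L3,L4,L5; from [0,0,0]:
after L1 α=1/2: [45/2, 98, 98]
after L2 α=3/4: [345/8, 71, 175/2]
after L3 α=1/6: [1063/16, 193/3, 1097/12]
after L4 α=3/4: [9079/64, 875/6, 1817/48]
after L5 α=3/4: [34615/256, 4691/24, 9881/192]
rounded: [135, 195, 51]

at x=0,y=0 over L1,L2,L3,L4,L5,L6:
after L1 α=4/5: [388/5, 408/5, 28]
after L2 α=2/3: [2378/15, 2678/15, 158]
after L3 α=1/3: [7696/45, 7096/45, 323/3]
after L4 α=1/2: [6053/45, 14071/90, 539/6]
after L5 α=1/7: [15601/105, 17191/105, 614/7]
after L6 α=1/2: [18248/105, 11168/105, 2007/14]
rounded: [174, 106, 143]

(2,0) stack=L1,L2,L3,L4,L5,L6; from [0,0,0]:
after L1 α=1/5: [91/5, 164/5, 243/5]
after L2 α=2/3: [1951/15, 494/15, 91/5]
after L3 α=5/6: [2851/90, 2872/45, 958/15]
after L4 α=2/3: [23011/270, 13042/135, 2818/45]
after L5 α=3/8: [46501/432, 18955/216, 6409/72]
after L6 α=1/2: [54277/864, 32995/432, 19873/144]
= [63, 76, 138]

query (1,0) [L1,L2,L3,L4,L5,L6] — begin 0,0,0
after L1 α=4/5: [172, 96, 4]
after L2 α=1/2: [109, 68, 3]
after L3 α=1/5: [647/5, 421/5, 156/5]
after L4 α=1/2: [906/5, 1421/10, 811/10]
after L5 α=2/3: [1246/15, 1027/10, 3871/30]
after L6 α=3/4: [9211/60, 6067/40, 19981/120]
= [154, 152, 167]

at x=2,y=0 over L1,L2,L3,L4,L5,L7:
after L1 α=1/5: [91/5, 164/5, 243/5]
after L2 α=2/3: [1951/15, 494/15, 91/5]
after L3 α=5/6: [2851/90, 2872/45, 958/15]
after L4 α=2/3: [23011/270, 13042/135, 2818/45]
after L5 α=3/8: [46501/432, 18955/216, 6409/72]
after L7 α=3/4: [353653/1728, 138835/864, 25201/288]
→ [205, 161, 88]

at x=2,y=1 over L1,L2,L3,L4,L5,L7:
L1 α=1: [63, 59, 227]
L2 α=6/7: [909/7, 1271/7, 59]
L3 α=1: [74, 90, 51]
L4 α=7/8: [1383/8, 573/8, 235/2]
L5 α=1/2: [2439/16, 2293/16, 345/4]
L7 α=3/7: [5151/28, 367/4, 612/7]
rounded: [184, 92, 87]

query (0,0) [L1,L2,L3,L4,L5,L7] — begin 0,0,0
L1 α=4/5: [388/5, 408/5, 28]
L2 α=2/3: [2378/15, 2678/15, 158]
L3 α=1/3: [7696/45, 7096/45, 323/3]
L4 α=1/2: [6053/45, 14071/90, 539/6]
L5 α=1/7: [15601/105, 17191/105, 614/7]
L7 α=1/6: [9890/63, 9089/63, 1612/21]
= [157, 144, 77]


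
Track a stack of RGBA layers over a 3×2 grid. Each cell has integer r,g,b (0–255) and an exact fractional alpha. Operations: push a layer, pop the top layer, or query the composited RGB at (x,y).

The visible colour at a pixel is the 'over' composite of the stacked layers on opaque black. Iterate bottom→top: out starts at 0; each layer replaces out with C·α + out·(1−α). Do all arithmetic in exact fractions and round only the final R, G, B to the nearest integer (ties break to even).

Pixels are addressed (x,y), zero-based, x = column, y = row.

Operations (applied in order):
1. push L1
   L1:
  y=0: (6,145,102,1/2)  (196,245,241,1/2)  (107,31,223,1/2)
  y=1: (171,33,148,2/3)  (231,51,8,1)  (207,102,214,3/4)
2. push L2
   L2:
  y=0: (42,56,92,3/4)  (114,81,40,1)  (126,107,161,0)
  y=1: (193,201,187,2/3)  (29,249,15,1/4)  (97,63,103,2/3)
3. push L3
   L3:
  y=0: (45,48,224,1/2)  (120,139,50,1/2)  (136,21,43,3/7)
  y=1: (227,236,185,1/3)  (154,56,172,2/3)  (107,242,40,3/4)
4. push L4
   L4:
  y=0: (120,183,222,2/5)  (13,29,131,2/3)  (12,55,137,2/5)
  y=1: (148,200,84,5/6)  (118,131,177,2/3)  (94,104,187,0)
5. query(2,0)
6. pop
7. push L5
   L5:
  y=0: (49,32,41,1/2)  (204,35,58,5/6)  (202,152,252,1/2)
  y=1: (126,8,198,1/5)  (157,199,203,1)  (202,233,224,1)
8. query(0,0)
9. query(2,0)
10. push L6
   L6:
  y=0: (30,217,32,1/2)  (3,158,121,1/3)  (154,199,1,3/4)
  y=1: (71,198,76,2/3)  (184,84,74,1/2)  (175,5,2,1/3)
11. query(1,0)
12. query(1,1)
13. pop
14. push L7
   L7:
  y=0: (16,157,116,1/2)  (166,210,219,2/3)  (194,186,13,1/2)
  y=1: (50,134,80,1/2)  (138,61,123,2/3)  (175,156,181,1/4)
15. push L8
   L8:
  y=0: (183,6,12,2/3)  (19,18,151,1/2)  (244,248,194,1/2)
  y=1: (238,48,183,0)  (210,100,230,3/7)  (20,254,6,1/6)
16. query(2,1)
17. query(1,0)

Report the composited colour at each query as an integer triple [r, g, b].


(2,0) stack=L1,L2,L3,L4; from [0,0,0]:
after L1 α=1/2: [107/2, 31/2, 223/2]
after L2 α=0: [107/2, 31/2, 223/2]
after L3 α=3/7: [622/7, 125/7, 575/7]
after L4 α=2/5: [2034/35, 229/7, 3643/35]
→ [58, 33, 104]

at x=0,y=0 over L1,L2,L3,L5:
+L1 (α=1/2) → [3, 145/2, 51]
+L2 (α=3/4) → [129/4, 481/8, 327/4]
+L3 (α=1/2) → [309/8, 865/16, 1223/8]
+L5 (α=1/2) → [701/16, 1377/32, 1551/16]
→ [44, 43, 97]

query (2,0) [L1,L2,L3,L5] — begin 0,0,0
+L1 (α=1/2) → [107/2, 31/2, 223/2]
+L2 (α=0) → [107/2, 31/2, 223/2]
+L3 (α=3/7) → [622/7, 125/7, 575/7]
+L5 (α=1/2) → [1018/7, 1189/14, 2339/14]
→ [145, 85, 167]

at x=1,y=0 over L1,L2,L3,L5,L6:
after L1 α=1/2: [98, 245/2, 241/2]
after L2 α=1: [114, 81, 40]
after L3 α=1/2: [117, 110, 45]
after L5 α=5/6: [379/2, 95/2, 335/6]
after L6 α=1/3: [382/3, 253/3, 698/9]
rounded: [127, 84, 78]

query (1,1) [L1,L2,L3,L5,L6] — begin 0,0,0
+L1 (α=1) → [231, 51, 8]
+L2 (α=1/4) → [361/2, 201/2, 39/4]
+L3 (α=2/3) → [977/6, 425/6, 1415/12]
+L5 (α=1) → [157, 199, 203]
+L6 (α=1/2) → [341/2, 283/2, 277/2]
rounded: [170, 142, 138]

(2,1) stack=L1,L2,L3,L5,L7,L8; from [0,0,0]:
+L1 (α=3/4) → [621/4, 153/2, 321/2]
+L2 (α=2/3) → [1397/12, 135/2, 733/6]
+L3 (α=3/4) → [5249/48, 1587/8, 1453/24]
+L5 (α=1) → [202, 233, 224]
+L7 (α=1/4) → [781/4, 855/4, 853/4]
+L8 (α=1/6) → [3985/24, 5291/24, 4289/24]
→ [166, 220, 179]

(1,0) stack=L1,L2,L3,L5,L7,L8; from [0,0,0]:
L1 α=1/2: [98, 245/2, 241/2]
L2 α=1: [114, 81, 40]
L3 α=1/2: [117, 110, 45]
L5 α=5/6: [379/2, 95/2, 335/6]
L7 α=2/3: [1043/6, 935/6, 2963/18]
L8 α=1/2: [1157/12, 1043/12, 5681/36]
= [96, 87, 158]


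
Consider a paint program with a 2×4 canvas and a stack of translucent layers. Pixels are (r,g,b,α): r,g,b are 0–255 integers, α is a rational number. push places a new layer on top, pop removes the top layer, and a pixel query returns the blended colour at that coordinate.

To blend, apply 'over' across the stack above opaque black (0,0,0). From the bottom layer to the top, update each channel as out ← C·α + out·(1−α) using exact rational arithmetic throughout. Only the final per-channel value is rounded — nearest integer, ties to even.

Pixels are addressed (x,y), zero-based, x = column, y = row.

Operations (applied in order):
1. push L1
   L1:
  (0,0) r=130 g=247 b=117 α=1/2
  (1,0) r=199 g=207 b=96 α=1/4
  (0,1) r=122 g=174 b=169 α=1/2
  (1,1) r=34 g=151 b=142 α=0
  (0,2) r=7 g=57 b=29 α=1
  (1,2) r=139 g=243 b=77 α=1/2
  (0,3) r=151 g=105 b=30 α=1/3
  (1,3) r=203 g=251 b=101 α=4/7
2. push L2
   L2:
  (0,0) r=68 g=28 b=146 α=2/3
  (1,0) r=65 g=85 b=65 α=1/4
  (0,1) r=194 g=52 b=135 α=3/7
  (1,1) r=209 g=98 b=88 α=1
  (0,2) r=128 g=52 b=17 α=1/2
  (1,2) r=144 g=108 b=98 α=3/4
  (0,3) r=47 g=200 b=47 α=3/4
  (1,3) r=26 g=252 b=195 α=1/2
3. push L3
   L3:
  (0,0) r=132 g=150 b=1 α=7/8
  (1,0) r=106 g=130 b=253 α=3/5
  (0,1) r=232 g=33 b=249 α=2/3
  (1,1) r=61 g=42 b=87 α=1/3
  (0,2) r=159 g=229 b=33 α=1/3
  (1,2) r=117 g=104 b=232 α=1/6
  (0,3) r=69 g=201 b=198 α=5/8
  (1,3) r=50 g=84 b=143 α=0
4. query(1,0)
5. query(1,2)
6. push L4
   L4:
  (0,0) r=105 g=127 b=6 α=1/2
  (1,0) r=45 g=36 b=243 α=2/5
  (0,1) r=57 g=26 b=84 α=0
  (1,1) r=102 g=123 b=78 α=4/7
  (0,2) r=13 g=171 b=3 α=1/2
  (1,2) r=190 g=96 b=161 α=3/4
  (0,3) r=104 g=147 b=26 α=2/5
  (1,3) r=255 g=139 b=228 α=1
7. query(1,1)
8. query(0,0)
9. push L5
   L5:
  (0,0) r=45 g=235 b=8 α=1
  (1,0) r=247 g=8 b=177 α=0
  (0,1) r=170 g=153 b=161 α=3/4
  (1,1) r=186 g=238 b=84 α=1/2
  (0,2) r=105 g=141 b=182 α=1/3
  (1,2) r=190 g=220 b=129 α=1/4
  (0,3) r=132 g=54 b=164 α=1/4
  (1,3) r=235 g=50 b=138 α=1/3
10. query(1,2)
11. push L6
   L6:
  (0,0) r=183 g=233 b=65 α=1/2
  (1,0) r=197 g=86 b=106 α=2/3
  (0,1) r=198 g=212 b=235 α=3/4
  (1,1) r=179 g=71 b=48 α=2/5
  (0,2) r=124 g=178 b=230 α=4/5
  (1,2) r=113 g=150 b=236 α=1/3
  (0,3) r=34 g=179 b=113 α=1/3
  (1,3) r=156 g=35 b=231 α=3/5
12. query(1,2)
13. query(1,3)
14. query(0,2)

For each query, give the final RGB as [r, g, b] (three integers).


query (1,0) [L1,L2,L3] — begin 0,0,0
+L1 (α=1/4) → [199/4, 207/4, 24]
+L2 (α=1/4) → [857/16, 961/16, 137/4]
+L3 (α=3/5) → [3401/40, 4081/40, 331/2]
rounded: [85, 102, 166]

(1,2) stack=L1,L2,L3; from [0,0,0]:
after L1 α=1/2: [139/2, 243/2, 77/2]
after L2 α=3/4: [1003/8, 891/8, 665/8]
after L3 α=1/6: [5951/48, 5287/48, 1727/16]
= [124, 110, 108]

(1,1) stack=L1,L2,L3,L4; from [0,0,0]:
+L1 (α=0) → [0, 0, 0]
+L2 (α=1) → [209, 98, 88]
+L3 (α=1/3) → [479/3, 238/3, 263/3]
+L4 (α=4/7) → [887/7, 730/7, 575/7]
rounded: [127, 104, 82]

(0,0) stack=L1,L2,L3,L4; from [0,0,0]:
L1 α=1/2: [65, 247/2, 117/2]
L2 α=2/3: [67, 359/6, 701/6]
L3 α=7/8: [991/8, 6659/48, 743/48]
L4 α=1/2: [1831/16, 12755/96, 1031/96]
→ [114, 133, 11]

at x=1,y=2 over L1,L2,L3,L4,L5:
L1 α=1/2: [139/2, 243/2, 77/2]
L2 α=3/4: [1003/8, 891/8, 665/8]
L3 α=1/6: [5951/48, 5287/48, 1727/16]
L4 α=3/4: [33311/192, 19111/192, 9455/64]
L5 α=1/4: [45471/256, 33191/256, 36621/256]
= [178, 130, 143]

query (1,2) [L1,L2,L3,L4,L5,L6] — begin 0,0,0
after L1 α=1/2: [139/2, 243/2, 77/2]
after L2 α=3/4: [1003/8, 891/8, 665/8]
after L3 α=1/6: [5951/48, 5287/48, 1727/16]
after L4 α=3/4: [33311/192, 19111/192, 9455/64]
after L5 α=1/4: [45471/256, 33191/256, 36621/256]
after L6 α=1/3: [59935/384, 52391/384, 66829/384]
rounded: [156, 136, 174]

query (1,3) [L1,L2,L3,L4,L5,L6] — begin 0,0,0
after L1 α=4/7: [116, 1004/7, 404/7]
after L2 α=1/2: [71, 1384/7, 1769/14]
after L3 α=0: [71, 1384/7, 1769/14]
after L4 α=1: [255, 139, 228]
after L5 α=1/3: [745/3, 328/3, 198]
after L6 α=3/5: [2894/15, 971/15, 1089/5]
= [193, 65, 218]

at x=0,y=2 over L1,L2,L3,L4,L5,L6:
L1 α=1: [7, 57, 29]
L2 α=1/2: [135/2, 109/2, 23]
L3 α=1/3: [98, 338/3, 79/3]
L4 α=1/2: [111/2, 851/6, 44/3]
L5 α=1/3: [72, 1274/9, 634/9]
L6 α=4/5: [568/5, 7682/45, 8914/45]
= [114, 171, 198]


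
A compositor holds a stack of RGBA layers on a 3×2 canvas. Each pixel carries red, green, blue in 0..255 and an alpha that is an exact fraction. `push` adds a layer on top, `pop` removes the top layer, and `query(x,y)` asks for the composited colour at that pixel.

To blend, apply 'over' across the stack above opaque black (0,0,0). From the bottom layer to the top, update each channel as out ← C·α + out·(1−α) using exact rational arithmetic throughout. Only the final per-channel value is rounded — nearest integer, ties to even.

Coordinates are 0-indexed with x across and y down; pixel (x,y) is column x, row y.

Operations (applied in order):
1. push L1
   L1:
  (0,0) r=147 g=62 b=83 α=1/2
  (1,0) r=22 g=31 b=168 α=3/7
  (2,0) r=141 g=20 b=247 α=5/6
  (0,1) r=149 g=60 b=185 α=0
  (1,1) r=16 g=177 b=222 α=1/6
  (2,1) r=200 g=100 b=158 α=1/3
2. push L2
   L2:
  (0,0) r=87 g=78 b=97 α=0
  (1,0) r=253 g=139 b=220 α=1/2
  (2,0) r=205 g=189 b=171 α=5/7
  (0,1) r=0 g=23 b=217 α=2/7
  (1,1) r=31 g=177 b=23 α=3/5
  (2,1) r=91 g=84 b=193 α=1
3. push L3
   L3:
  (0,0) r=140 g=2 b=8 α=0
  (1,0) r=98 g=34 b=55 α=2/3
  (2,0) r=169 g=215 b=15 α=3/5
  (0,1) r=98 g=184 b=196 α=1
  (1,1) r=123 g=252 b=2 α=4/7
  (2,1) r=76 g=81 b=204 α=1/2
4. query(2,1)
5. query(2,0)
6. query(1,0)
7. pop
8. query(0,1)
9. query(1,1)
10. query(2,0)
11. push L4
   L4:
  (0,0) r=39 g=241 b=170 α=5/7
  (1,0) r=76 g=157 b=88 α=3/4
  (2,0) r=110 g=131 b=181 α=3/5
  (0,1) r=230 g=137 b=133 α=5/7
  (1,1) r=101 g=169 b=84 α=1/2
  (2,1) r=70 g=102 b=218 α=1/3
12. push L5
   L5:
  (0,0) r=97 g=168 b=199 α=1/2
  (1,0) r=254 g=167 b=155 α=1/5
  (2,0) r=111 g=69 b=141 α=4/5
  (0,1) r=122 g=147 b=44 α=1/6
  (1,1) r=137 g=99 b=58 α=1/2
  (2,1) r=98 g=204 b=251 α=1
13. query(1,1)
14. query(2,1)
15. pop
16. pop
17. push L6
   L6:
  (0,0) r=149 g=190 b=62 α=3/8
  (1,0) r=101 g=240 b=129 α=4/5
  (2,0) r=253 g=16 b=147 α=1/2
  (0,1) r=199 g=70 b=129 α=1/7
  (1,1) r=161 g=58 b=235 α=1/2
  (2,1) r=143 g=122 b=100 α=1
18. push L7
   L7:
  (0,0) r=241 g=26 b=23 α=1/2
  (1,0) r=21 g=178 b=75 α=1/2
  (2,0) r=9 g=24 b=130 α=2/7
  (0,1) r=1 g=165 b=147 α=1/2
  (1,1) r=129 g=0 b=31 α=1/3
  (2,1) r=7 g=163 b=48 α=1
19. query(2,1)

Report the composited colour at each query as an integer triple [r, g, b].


query (2,1) [L1,L2,L3] — begin 0,0,0
L1 α=1/3: [200/3, 100/3, 158/3]
L2 α=1: [91, 84, 193]
L3 α=1/2: [167/2, 165/2, 397/2]
rounded: [84, 82, 198]

at x=2,y=0 over L1,L2,L3:
after L1 α=5/6: [235/2, 50/3, 1235/6]
after L2 α=5/7: [180, 2935/21, 3800/21]
after L3 α=3/5: [867/5, 3883/21, 1709/21]
rounded: [173, 185, 81]

at x=1,y=0 over L1,L2,L3:
L1 α=3/7: [66/7, 93/7, 72]
L2 α=1/2: [1837/14, 533/7, 146]
L3 α=2/3: [1527/14, 1009/21, 256/3]
→ [109, 48, 85]

(0,1) stack=L1,L2; from [0,0,0]:
L1 α=0: [0, 0, 0]
L2 α=2/7: [0, 46/7, 62]
→ [0, 7, 62]

query (1,1) [L1,L2] — begin 0,0,0
L1 α=1/6: [8/3, 59/2, 37]
L2 α=3/5: [59/3, 118, 143/5]
rounded: [20, 118, 29]

(2,0) stack=L1,L2; from [0,0,0]:
after L1 α=5/6: [235/2, 50/3, 1235/6]
after L2 α=5/7: [180, 2935/21, 3800/21]
→ [180, 140, 181]

query (1,1) [L1,L2,L4,L5] — begin 0,0,0
after L1 α=1/6: [8/3, 59/2, 37]
after L2 α=3/5: [59/3, 118, 143/5]
after L4 α=1/2: [181/3, 287/2, 563/10]
after L5 α=1/2: [296/3, 485/4, 1143/20]
→ [99, 121, 57]

(2,1) stack=L1,L2,L4,L5; from [0,0,0]:
after L1 α=1/3: [200/3, 100/3, 158/3]
after L2 α=1: [91, 84, 193]
after L4 α=1/3: [84, 90, 604/3]
after L5 α=1: [98, 204, 251]
→ [98, 204, 251]

at x=2,y=1 over L1,L2,L6,L7:
+L1 (α=1/3) → [200/3, 100/3, 158/3]
+L2 (α=1) → [91, 84, 193]
+L6 (α=1) → [143, 122, 100]
+L7 (α=1) → [7, 163, 48]
rounded: [7, 163, 48]


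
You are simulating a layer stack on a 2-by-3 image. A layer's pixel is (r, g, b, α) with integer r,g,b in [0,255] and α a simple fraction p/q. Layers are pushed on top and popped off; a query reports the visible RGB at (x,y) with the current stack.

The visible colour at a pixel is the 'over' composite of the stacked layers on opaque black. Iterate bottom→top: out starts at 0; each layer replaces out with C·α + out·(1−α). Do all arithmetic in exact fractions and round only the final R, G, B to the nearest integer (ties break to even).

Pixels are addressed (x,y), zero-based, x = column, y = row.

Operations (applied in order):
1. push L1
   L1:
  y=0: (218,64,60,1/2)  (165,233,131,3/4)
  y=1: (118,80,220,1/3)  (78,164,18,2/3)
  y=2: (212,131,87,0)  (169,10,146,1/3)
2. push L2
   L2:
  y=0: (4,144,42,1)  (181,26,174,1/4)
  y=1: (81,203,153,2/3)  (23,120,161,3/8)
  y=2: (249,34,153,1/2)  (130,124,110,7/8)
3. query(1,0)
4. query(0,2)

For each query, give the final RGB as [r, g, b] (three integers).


(1,0) stack=L1,L2; from [0,0,0]:
after L1 α=3/4: [495/4, 699/4, 393/4]
after L2 α=1/4: [2209/16, 2201/16, 1875/16]
rounded: [138, 138, 117]

at x=0,y=2 over L1,L2:
after L1 α=0: [0, 0, 0]
after L2 α=1/2: [249/2, 17, 153/2]
rounded: [124, 17, 76]


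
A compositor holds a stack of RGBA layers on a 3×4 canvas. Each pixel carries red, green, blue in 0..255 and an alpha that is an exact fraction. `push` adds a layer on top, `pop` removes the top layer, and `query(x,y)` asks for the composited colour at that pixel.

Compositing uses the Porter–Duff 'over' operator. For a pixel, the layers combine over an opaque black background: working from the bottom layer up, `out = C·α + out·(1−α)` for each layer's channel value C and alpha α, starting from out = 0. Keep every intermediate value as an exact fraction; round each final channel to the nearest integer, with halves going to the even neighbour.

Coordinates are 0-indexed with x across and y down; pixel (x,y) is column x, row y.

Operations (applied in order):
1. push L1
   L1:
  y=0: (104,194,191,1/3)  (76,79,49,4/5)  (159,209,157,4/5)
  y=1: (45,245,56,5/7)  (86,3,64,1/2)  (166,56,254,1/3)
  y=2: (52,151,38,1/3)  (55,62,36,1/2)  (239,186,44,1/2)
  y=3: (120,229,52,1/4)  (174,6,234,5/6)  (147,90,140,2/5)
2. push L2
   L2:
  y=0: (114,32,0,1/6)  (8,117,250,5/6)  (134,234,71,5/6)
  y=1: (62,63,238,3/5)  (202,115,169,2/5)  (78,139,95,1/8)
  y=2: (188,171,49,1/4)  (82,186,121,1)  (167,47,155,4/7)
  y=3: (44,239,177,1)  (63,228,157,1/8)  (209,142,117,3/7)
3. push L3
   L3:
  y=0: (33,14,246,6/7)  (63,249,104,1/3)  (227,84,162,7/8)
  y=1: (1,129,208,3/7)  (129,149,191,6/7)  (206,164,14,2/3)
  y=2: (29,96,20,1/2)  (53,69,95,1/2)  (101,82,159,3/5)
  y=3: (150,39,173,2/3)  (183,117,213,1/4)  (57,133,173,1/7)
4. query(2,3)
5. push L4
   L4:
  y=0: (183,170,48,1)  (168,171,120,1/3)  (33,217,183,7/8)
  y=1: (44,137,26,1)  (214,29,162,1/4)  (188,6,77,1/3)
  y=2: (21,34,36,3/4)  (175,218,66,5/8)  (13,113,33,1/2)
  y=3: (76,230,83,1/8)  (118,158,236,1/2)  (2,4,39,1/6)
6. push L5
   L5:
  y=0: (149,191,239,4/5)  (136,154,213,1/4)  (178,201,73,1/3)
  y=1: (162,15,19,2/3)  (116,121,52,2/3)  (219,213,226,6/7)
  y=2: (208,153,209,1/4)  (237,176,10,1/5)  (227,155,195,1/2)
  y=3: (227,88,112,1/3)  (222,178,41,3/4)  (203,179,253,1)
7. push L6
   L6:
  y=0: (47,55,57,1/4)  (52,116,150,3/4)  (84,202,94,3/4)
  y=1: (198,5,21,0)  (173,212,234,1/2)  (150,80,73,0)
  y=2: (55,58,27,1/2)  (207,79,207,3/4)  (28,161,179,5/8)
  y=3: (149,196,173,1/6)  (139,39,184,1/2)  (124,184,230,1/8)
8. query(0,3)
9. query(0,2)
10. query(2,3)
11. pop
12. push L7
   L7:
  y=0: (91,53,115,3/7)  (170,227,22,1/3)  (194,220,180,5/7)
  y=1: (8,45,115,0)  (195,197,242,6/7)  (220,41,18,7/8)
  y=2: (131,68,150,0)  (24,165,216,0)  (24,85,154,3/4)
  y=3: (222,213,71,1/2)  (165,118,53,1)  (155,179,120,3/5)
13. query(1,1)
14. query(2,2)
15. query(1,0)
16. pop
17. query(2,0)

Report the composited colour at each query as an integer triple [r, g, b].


at x=2,y=3 over L1,L2,L3:
L1 α=2/5: [294/5, 36, 56]
L2 α=3/7: [4311/35, 570/7, 575/7]
L3 α=1/7: [27861/245, 4351/49, 4661/49]
= [114, 89, 95]

at x=0,y=3 over L1,L2,L3,L4,L5,L6:
+L1 (α=1/4) → [30, 229/4, 13]
+L2 (α=1) → [44, 239, 177]
+L3 (α=2/3) → [344/3, 317/3, 523/3]
+L4 (α=1/8) → [659/6, 2909/24, 1955/12]
+L5 (α=1/3) → [1340/9, 3965/36, 2627/18]
+L6 (α=1/6) → [8041/54, 26881/216, 16249/108]
rounded: [149, 124, 150]

query (0,2) [L1,L2,L3,L4,L5,L6] — begin 0,0,0
L1 α=1/3: [52/3, 151/3, 38/3]
L2 α=1/4: [60, 161/2, 87/4]
L3 α=1/2: [89/2, 353/4, 167/8]
L4 α=3/4: [215/8, 761/16, 1031/32]
L5 α=1/4: [2309/32, 4731/64, 9781/128]
L6 α=1/2: [4069/64, 8443/128, 13237/256]
= [64, 66, 52]

(2,3) stack=L1,L2,L3,L4,L5,L6; from [0,0,0]:
L1 α=2/5: [294/5, 36, 56]
L2 α=3/7: [4311/35, 570/7, 575/7]
L3 α=1/7: [27861/245, 4351/49, 4661/49]
L4 α=1/6: [27959/294, 7317/98, 12608/147]
L5 α=1: [203, 179, 253]
L6 α=1/8: [1545/8, 1437/8, 2001/8]
rounded: [193, 180, 250]

(1,1) stack=L1,L2,L3,L4,L5,L7; from [0,0,0]:
L1 α=1/2: [43, 3/2, 32]
L2 α=2/5: [533/5, 469/10, 434/5]
L3 α=6/7: [629/5, 9409/70, 6164/35]
L4 α=1/4: [2957/20, 30257/280, 12081/70]
L5 α=2/3: [7597/60, 98017/840, 19361/210]
L7 α=6/7: [77797/420, 1090897/5880, 324281/1470]
→ [185, 186, 221]

query (2,2) [L1,L2,L3,L4,L5,L7] — begin 0,0,0
+L1 (α=1/2) → [239/2, 93, 22]
+L2 (α=4/7) → [2053/14, 467/7, 98]
+L3 (α=3/5) → [4174/35, 2656/35, 673/5]
+L4 (α=1/2) → [4629/70, 6611/70, 419/5]
+L5 (α=1/2) → [20519/140, 17461/140, 697/5]
+L7 (α=3/4) → [30599/560, 53161/560, 3007/20]
→ [55, 95, 150]

at x=1,y=0 over L1,L2,L3,L4,L5,L7:
+L1 (α=4/5) → [304/5, 316/5, 196/5]
+L2 (α=5/6) → [84/5, 3241/30, 3223/15]
+L3 (α=1/3) → [161/5, 6976/45, 8006/45]
+L4 (α=1/3) → [1162/15, 21647/135, 21412/135]
+L5 (α=1/4) → [921/10, 28577/180, 30997/180]
+L7 (α=1/3) → [1771/15, 49007/270, 32977/270]
rounded: [118, 182, 122]

(2,0) stack=L1,L2,L3,L4,L5; from [0,0,0]:
after L1 α=4/5: [636/5, 836/5, 628/5]
after L2 α=5/6: [1993/15, 3343/15, 801/10]
after L3 α=7/8: [6457/30, 12163/120, 12141/80]
after L4 α=7/8: [13387/240, 194443/960, 114621/640]
after L5 α=1/3: [34747/360, 290923/1440, 137981/960]
→ [97, 202, 144]
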